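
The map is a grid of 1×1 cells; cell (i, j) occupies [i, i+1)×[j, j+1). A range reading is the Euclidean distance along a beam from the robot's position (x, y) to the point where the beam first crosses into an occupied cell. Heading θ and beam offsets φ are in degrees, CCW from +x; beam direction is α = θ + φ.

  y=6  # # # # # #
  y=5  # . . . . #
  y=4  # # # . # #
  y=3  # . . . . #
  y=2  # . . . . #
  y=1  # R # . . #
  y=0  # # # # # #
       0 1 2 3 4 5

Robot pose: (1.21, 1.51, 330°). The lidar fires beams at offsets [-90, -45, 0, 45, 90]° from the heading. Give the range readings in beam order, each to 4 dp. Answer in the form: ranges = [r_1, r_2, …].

ranges = [0.4200, 0.5280, 0.9122, 0.8179, 2.8752]

beam 1: φ=-90°, α=240°
  dir = (cos 240°, sin 240°) = (-0.5000, -0.8660); from cell (1,1)
  next x-line at t=0.4200, next y-line at t=0.5889; Δt_x=2.0000, Δt_y=1.1547
    x: enter (0,1) at t=0.4200 ← occupied
  → r_1 = 0.4200
beam 2: φ=-45°, α=285°
  dir = (cos 285°, sin 285°) = (0.2588, -0.9659); from cell (1,1)
  next x-line at t=3.0523, next y-line at t=0.5280; Δt_x=3.8637, Δt_y=1.0353
    y: enter (1,0) at t=0.5280 ← occupied
  → r_2 = 0.5280
beam 3: φ=0°, α=330°
  dir = (cos 330°, sin 330°) = (0.8660, -0.5000); from cell (1,1)
  next x-line at t=0.9122, next y-line at t=1.0200; Δt_x=1.1547, Δt_y=2.0000
    x: enter (2,1) at t=0.9122 ← occupied
  → r_3 = 0.9122
beam 4: φ=45°, α=15°
  dir = (cos 15°, sin 15°) = (0.9659, 0.2588); from cell (1,1)
  next x-line at t=0.8179, next y-line at t=1.8932; Δt_x=1.0353, Δt_y=3.8637
    x: enter (2,1) at t=0.8179 ← occupied
  → r_4 = 0.8179
beam 5: φ=90°, α=60°
  dir = (cos 60°, sin 60°) = (0.5000, 0.8660); from cell (1,1)
  next x-line at t=1.5800, next y-line at t=0.5658; Δt_x=2.0000, Δt_y=1.1547
    y: enter (1,2) at t=0.5658
    x: enter (2,2) at t=1.5800
    y: enter (2,3) at t=1.7205
    y: enter (2,4) at t=2.8752 ← occupied
  → r_5 = 2.8752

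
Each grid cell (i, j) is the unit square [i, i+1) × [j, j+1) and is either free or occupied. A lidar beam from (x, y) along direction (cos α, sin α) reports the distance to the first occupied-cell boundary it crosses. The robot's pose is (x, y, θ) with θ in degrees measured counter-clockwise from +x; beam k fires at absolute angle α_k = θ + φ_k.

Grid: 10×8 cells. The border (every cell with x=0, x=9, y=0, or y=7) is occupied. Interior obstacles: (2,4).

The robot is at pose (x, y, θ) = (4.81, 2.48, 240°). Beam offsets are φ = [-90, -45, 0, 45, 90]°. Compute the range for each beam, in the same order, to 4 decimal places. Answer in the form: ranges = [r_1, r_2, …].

beam 1: φ=-90°, α=150°
  direction (-0.8660, 0.5000); cell (4,2); t to first gridline: x 0.9353, y 1.0400 (then +1.1547 / +2.0000)
    (3,2) via x @ 0.9353
    (3,3) via y @ 1.0400
    (2,3) via x @ 2.0900
    (2,4) via y @ 3.0400  # hit
  → r_1 = 3.0400
beam 2: φ=-45°, α=195°
  direction (-0.9659, -0.2588); cell (4,2); t to first gridline: x 0.8386, y 1.8546 (then +1.0353 / +3.8637)
    (3,2) via x @ 0.8386
    (3,1) via y @ 1.8546
    (2,1) via x @ 1.8738
    (1,1) via x @ 2.9091
    (0,1) via x @ 3.9444  # hit
  → r_2 = 3.9444
beam 3: φ=0°, α=240°
  direction (-0.5000, -0.8660); cell (4,2); t to first gridline: x 1.6200, y 0.5543 (then +2.0000 / +1.1547)
    (4,1) via y @ 0.5543
    (3,1) via x @ 1.6200
    (3,0) via y @ 1.7090  # hit
  → r_3 = 1.7090
beam 4: φ=45°, α=285°
  direction (0.2588, -0.9659); cell (4,2); t to first gridline: x 0.7341, y 0.4969 (then +3.8637 / +1.0353)
    (4,1) via y @ 0.4969
    (5,1) via x @ 0.7341
    (5,0) via y @ 1.5322  # hit
  → r_4 = 1.5322
beam 5: φ=90°, α=330°
  direction (0.8660, -0.5000); cell (4,2); t to first gridline: x 0.2194, y 0.9600 (then +1.1547 / +2.0000)
    (5,2) via x @ 0.2194
    (5,1) via y @ 0.9600
    (6,1) via x @ 1.3741
    (7,1) via x @ 2.5288
    (7,0) via y @ 2.9600  # hit
  → r_5 = 2.9600

ranges = [3.0400, 3.9444, 1.7090, 1.5322, 2.9600]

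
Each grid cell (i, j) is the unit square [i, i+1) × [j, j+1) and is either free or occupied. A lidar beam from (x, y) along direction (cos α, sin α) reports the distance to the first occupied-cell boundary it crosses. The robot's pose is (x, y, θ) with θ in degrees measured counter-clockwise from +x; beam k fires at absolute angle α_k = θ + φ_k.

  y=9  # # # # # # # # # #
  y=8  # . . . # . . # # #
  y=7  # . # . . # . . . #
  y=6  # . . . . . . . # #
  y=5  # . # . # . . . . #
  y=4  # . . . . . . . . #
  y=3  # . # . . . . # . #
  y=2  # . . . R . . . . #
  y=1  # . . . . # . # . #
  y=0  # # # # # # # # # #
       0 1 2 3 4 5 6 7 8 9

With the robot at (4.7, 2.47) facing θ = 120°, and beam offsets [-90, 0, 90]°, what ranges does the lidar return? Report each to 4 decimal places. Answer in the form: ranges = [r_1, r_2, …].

beam 1: φ=-90°, α=30°
  dir = (cos 30°, sin 30°) = (0.8660, 0.5000); from cell (4,2)
  next x-line at t=0.3464, next y-line at t=1.0600; Δt_x=1.1547, Δt_y=2.0000
    x: enter (5,2) at t=0.3464
    y: enter (5,3) at t=1.0600
    x: enter (6,3) at t=1.5011
    x: enter (7,3) at t=2.6558 ← occupied
  → r_1 = 2.6558
beam 2: φ=0°, α=120°
  dir = (cos 120°, sin 120°) = (-0.5000, 0.8660); from cell (4,2)
  next x-line at t=1.4000, next y-line at t=0.6120; Δt_x=2.0000, Δt_y=1.1547
    y: enter (4,3) at t=0.6120
    x: enter (3,3) at t=1.4000
    y: enter (3,4) at t=1.7667
    y: enter (3,5) at t=2.9214
    x: enter (2,5) at t=3.4000 ← occupied
  → r_2 = 3.4000
beam 3: φ=90°, α=210°
  dir = (cos 210°, sin 210°) = (-0.8660, -0.5000); from cell (4,2)
  next x-line at t=0.8083, next y-line at t=0.9400; Δt_x=1.1547, Δt_y=2.0000
    x: enter (3,2) at t=0.8083
    y: enter (3,1) at t=0.9400
    x: enter (2,1) at t=1.9630
    y: enter (2,0) at t=2.9400 ← occupied
  → r_3 = 2.9400

ranges = [2.6558, 3.4000, 2.9400]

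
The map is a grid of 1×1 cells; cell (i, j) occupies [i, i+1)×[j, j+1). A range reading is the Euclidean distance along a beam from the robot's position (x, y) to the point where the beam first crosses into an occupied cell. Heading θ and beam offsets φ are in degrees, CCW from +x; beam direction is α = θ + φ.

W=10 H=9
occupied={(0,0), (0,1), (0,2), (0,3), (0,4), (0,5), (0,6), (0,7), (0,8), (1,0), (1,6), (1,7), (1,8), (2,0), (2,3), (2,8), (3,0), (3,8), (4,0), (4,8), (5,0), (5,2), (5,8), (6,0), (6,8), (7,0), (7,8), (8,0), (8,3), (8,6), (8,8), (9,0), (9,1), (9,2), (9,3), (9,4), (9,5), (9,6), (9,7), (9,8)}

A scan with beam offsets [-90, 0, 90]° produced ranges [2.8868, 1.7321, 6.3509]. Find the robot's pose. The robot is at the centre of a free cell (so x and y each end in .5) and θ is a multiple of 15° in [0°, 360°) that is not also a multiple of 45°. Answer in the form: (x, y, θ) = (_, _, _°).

The pose lattice has 50·16 = 800 candidates. Test each by forward raycasting.
  (4.5, 4.5, 330°): beam 1 = 4.0415 ≠ 2.8868 ✗
  (3.5, 6.5, 285°): beam 1 = 1.5529 ≠ 2.8868 ✗
  (8.5, 1.5, 255°): beam 1 = 2.5882 ≠ 2.8868 ✗
  (8.5, 4.5, 195°): beam 1 = 1.5529 ≠ 2.8868 ✗
  …
  (3.5, 2.5, 300°): r_1=2.8868, r_2=1.7321, r_3=6.3509 — all match ✓
No second candidate reproduces the full scan.

(x, y, θ) = (3.5, 2.5, 300°)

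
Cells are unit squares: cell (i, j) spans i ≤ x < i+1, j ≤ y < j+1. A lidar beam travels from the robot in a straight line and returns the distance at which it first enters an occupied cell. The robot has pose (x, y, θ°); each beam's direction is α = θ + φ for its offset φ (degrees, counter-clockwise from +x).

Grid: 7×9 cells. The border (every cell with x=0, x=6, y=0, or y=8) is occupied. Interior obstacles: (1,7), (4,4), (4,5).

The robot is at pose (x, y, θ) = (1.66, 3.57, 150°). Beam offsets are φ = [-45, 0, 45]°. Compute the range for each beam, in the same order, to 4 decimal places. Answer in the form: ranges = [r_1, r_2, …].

ranges = [2.5500, 0.7621, 0.6833]

beam 1: φ=-45°, α=105°
  dir = (cos 105°, sin 105°) = (-0.2588, 0.9659); from cell (1,3)
  next x-line at t=2.5500, next y-line at t=0.4452; Δt_x=3.8637, Δt_y=1.0353
    y: enter (1,4) at t=0.4452
    y: enter (1,5) at t=1.4804
    y: enter (1,6) at t=2.5157
    x: enter (0,6) at t=2.5500 ← occupied
  → r_1 = 2.5500
beam 2: φ=0°, α=150°
  dir = (cos 150°, sin 150°) = (-0.8660, 0.5000); from cell (1,3)
  next x-line at t=0.7621, next y-line at t=0.8600; Δt_x=1.1547, Δt_y=2.0000
    x: enter (0,3) at t=0.7621 ← occupied
  → r_2 = 0.7621
beam 3: φ=45°, α=195°
  dir = (cos 195°, sin 195°) = (-0.9659, -0.2588); from cell (1,3)
  next x-line at t=0.6833, next y-line at t=2.2023; Δt_x=1.0353, Δt_y=3.8637
    x: enter (0,3) at t=0.6833 ← occupied
  → r_3 = 0.6833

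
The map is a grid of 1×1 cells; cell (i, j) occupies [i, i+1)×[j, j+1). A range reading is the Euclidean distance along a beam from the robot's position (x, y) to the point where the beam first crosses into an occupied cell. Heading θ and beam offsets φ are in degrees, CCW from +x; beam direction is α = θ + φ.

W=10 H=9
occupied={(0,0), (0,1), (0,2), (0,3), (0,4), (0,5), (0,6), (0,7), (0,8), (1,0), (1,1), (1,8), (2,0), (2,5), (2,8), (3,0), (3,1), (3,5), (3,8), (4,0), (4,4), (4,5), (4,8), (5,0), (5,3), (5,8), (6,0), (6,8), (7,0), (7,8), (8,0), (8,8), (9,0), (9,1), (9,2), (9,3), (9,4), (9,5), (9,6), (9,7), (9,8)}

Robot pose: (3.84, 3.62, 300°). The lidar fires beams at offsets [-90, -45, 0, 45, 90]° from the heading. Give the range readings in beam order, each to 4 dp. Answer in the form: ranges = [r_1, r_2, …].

beam 1: φ=-90°, α=210°
  direction (-0.8660, -0.5000); cell (3,3); t to first gridline: x 0.9699, y 1.2400 (then +1.1547 / +2.0000)
    (2,3) via x @ 0.9699
    (2,2) via y @ 1.2400
    (1,2) via x @ 2.1246
    (1,1) via y @ 3.2400  # hit
  → r_1 = 3.2400
beam 2: φ=-45°, α=255°
  direction (-0.2588, -0.9659); cell (3,3); t to first gridline: x 3.2455, y 0.6419 (then +3.8637 / +1.0353)
    (3,2) via y @ 0.6419
    (3,1) via y @ 1.6771  # hit
  → r_2 = 1.6771
beam 3: φ=0°, α=300°
  direction (0.5000, -0.8660); cell (3,3); t to first gridline: x 0.3200, y 0.7159 (then +2.0000 / +1.1547)
    (4,3) via x @ 0.3200
    (4,2) via y @ 0.7159
    (4,1) via y @ 1.8706
    (5,1) via x @ 2.3200
    (5,0) via y @ 3.0253  # hit
  → r_3 = 3.0253
beam 4: φ=45°, α=345°
  direction (0.9659, -0.2588); cell (3,3); t to first gridline: x 0.1656, y 2.3955 (then +1.0353 / +3.8637)
    (4,3) via x @ 0.1656
    (5,3) via x @ 1.2009  # hit
  → r_4 = 1.2009
beam 5: φ=90°, α=30°
  direction (0.8660, 0.5000); cell (3,3); t to first gridline: x 0.1848, y 0.7600 (then +1.1547 / +2.0000)
    (4,3) via x @ 0.1848
    (4,4) via y @ 0.7600  # hit
  → r_5 = 0.7600

ranges = [3.2400, 1.6771, 3.0253, 1.2009, 0.7600]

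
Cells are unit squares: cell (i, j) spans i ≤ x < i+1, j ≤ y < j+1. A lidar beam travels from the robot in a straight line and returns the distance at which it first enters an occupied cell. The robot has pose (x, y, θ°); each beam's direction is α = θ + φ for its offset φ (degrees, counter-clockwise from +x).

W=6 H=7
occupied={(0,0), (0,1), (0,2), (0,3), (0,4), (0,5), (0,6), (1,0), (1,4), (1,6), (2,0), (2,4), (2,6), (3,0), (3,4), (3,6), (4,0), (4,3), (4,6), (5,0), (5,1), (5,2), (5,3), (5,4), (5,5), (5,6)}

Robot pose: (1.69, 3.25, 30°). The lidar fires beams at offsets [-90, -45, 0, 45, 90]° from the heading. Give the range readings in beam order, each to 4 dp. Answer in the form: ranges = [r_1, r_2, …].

ranges = [2.5981, 3.4268, 1.5000, 0.7765, 0.8660]

beam 1: φ=-90°, α=300°
  dir = (cos 300°, sin 300°) = (0.5000, -0.8660); from cell (1,3)
  next x-line at t=0.6200, next y-line at t=0.2887; Δt_x=2.0000, Δt_y=1.1547
    y: enter (1,2) at t=0.2887
    x: enter (2,2) at t=0.6200
    y: enter (2,1) at t=1.4434
    y: enter (2,0) at t=2.5981 ← occupied
  → r_1 = 2.5981
beam 2: φ=-45°, α=345°
  dir = (cos 345°, sin 345°) = (0.9659, -0.2588); from cell (1,3)
  next x-line at t=0.3209, next y-line at t=0.9659; Δt_x=1.0353, Δt_y=3.8637
    x: enter (2,3) at t=0.3209
    y: enter (2,2) at t=0.9659
    x: enter (3,2) at t=1.3562
    x: enter (4,2) at t=2.3915
    x: enter (5,2) at t=3.4268 ← occupied
  → r_2 = 3.4268
beam 3: φ=0°, α=30°
  dir = (cos 30°, sin 30°) = (0.8660, 0.5000); from cell (1,3)
  next x-line at t=0.3580, next y-line at t=1.5000; Δt_x=1.1547, Δt_y=2.0000
    x: enter (2,3) at t=0.3580
    y: enter (2,4) at t=1.5000 ← occupied
  → r_3 = 1.5000
beam 4: φ=45°, α=75°
  dir = (cos 75°, sin 75°) = (0.2588, 0.9659); from cell (1,3)
  next x-line at t=1.1977, next y-line at t=0.7765; Δt_x=3.8637, Δt_y=1.0353
    y: enter (1,4) at t=0.7765 ← occupied
  → r_4 = 0.7765
beam 5: φ=90°, α=120°
  dir = (cos 120°, sin 120°) = (-0.5000, 0.8660); from cell (1,3)
  next x-line at t=1.3800, next y-line at t=0.8660; Δt_x=2.0000, Δt_y=1.1547
    y: enter (1,4) at t=0.8660 ← occupied
  → r_5 = 0.8660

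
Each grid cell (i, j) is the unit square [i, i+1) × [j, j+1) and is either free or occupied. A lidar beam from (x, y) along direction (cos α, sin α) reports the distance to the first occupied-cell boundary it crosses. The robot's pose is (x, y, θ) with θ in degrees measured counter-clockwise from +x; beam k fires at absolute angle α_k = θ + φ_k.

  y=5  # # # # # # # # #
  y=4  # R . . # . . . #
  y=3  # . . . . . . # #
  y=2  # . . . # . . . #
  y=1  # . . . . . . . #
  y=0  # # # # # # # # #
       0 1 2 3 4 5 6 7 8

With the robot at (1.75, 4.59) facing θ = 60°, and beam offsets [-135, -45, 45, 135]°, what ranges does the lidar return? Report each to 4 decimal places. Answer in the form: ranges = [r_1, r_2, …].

ranges = [3.7166, 1.5841, 0.4245, 0.7765]

beam 1: φ=-135°, α=285°
  dir = (cos 285°, sin 285°) = (0.2588, -0.9659); from cell (1,4)
  next x-line at t=0.9659, next y-line at t=0.6108; Δt_x=3.8637, Δt_y=1.0353
    y: enter (1,3) at t=0.6108
    x: enter (2,3) at t=0.9659
    y: enter (2,2) at t=1.6461
    y: enter (2,1) at t=2.6814
    y: enter (2,0) at t=3.7166 ← occupied
  → r_1 = 3.7166
beam 2: φ=-45°, α=15°
  dir = (cos 15°, sin 15°) = (0.9659, 0.2588); from cell (1,4)
  next x-line at t=0.2588, next y-line at t=1.5841; Δt_x=1.0353, Δt_y=3.8637
    x: enter (2,4) at t=0.2588
    x: enter (3,4) at t=1.2941
    y: enter (3,5) at t=1.5841 ← occupied
  → r_2 = 1.5841
beam 3: φ=45°, α=105°
  dir = (cos 105°, sin 105°) = (-0.2588, 0.9659); from cell (1,4)
  next x-line at t=2.8978, next y-line at t=0.4245; Δt_x=3.8637, Δt_y=1.0353
    y: enter (1,5) at t=0.4245 ← occupied
  → r_3 = 0.4245
beam 4: φ=135°, α=195°
  dir = (cos 195°, sin 195°) = (-0.9659, -0.2588); from cell (1,4)
  next x-line at t=0.7765, next y-line at t=2.2796; Δt_x=1.0353, Δt_y=3.8637
    x: enter (0,4) at t=0.7765 ← occupied
  → r_4 = 0.7765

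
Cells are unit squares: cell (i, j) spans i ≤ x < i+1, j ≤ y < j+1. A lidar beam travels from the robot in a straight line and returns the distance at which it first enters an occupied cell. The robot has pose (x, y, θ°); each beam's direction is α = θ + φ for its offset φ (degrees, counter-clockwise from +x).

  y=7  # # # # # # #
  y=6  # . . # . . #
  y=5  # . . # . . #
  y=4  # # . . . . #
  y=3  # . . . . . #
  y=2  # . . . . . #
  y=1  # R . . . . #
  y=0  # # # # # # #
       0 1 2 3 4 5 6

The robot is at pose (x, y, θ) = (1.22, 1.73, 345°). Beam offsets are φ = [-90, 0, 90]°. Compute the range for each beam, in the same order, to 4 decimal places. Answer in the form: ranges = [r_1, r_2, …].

beam 1: φ=-90°, α=255°
  cosα=-0.2588 sinα=-0.9659 | (1,1) | tMaxX 0.8500 tMaxY 0.7558 | tΔX 3.8637 tΔY 1.0353
    t=0.7558 [y] (1,0) — stop
  → r_1 = 0.7558
beam 2: φ=0°, α=345°
  cosα=0.9659 sinα=-0.2588 | (1,1) | tMaxX 0.8075 tMaxY 2.8205 | tΔX 1.0353 tΔY 3.8637
    t=0.8075 [x] (2,1)
    t=1.8428 [x] (3,1)
    t=2.8205 [y] (3,0) — stop
  → r_2 = 2.8205
beam 3: φ=90°, α=75°
  cosα=0.2588 sinα=0.9659 | (1,1) | tMaxX 3.0137 tMaxY 0.2795 | tΔX 3.8637 tΔY 1.0353
    t=0.2795 [y] (1,2)
    t=1.3148 [y] (1,3)
    t=2.3501 [y] (1,4) — stop
  → r_3 = 2.3501

ranges = [0.7558, 2.8205, 2.3501]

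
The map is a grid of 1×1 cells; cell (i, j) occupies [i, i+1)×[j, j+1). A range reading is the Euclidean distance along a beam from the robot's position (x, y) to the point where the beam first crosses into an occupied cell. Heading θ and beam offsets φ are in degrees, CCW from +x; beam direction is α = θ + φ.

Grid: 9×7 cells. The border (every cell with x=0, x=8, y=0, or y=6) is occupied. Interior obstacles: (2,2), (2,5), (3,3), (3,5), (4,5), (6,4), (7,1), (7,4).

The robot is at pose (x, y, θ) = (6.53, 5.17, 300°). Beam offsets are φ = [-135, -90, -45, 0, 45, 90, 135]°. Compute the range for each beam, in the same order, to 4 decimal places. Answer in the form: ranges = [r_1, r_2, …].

ranges = [1.5840, 0.3400, 0.1760, 0.1963, 0.6568, 1.6600, 0.8593]

beam 1: φ=-135°, α=165°
  direction (-0.9659, 0.2588); cell (6,5); t to first gridline: x 0.5487, y 3.2069 (then +1.0353 / +3.8637)
    (5,5) via x @ 0.5487
    (4,5) via x @ 1.5840  # hit
  → r_1 = 1.5840
beam 2: φ=-90°, α=210°
  direction (-0.8660, -0.5000); cell (6,5); t to first gridline: x 0.6120, y 0.3400 (then +1.1547 / +2.0000)
    (6,4) via y @ 0.3400  # hit
  → r_2 = 0.3400
beam 3: φ=-45°, α=255°
  direction (-0.2588, -0.9659); cell (6,5); t to first gridline: x 2.0478, y 0.1760 (then +3.8637 / +1.0353)
    (6,4) via y @ 0.1760  # hit
  → r_3 = 0.1760
beam 4: φ=0°, α=300°
  direction (0.5000, -0.8660); cell (6,5); t to first gridline: x 0.9400, y 0.1963 (then +2.0000 / +1.1547)
    (6,4) via y @ 0.1963  # hit
  → r_4 = 0.1963
beam 5: φ=45°, α=345°
  direction (0.9659, -0.2588); cell (6,5); t to first gridline: x 0.4866, y 0.6568 (then +1.0353 / +3.8637)
    (7,5) via x @ 0.4866
    (7,4) via y @ 0.6568  # hit
  → r_5 = 0.6568
beam 6: φ=90°, α=30°
  direction (0.8660, 0.5000); cell (6,5); t to first gridline: x 0.5427, y 1.6600 (then +1.1547 / +2.0000)
    (7,5) via x @ 0.5427
    (7,6) via y @ 1.6600  # hit
  → r_6 = 1.6600
beam 7: φ=135°, α=75°
  direction (0.2588, 0.9659); cell (6,5); t to first gridline: x 1.8159, y 0.8593 (then +3.8637 / +1.0353)
    (6,6) via y @ 0.8593  # hit
  → r_7 = 0.8593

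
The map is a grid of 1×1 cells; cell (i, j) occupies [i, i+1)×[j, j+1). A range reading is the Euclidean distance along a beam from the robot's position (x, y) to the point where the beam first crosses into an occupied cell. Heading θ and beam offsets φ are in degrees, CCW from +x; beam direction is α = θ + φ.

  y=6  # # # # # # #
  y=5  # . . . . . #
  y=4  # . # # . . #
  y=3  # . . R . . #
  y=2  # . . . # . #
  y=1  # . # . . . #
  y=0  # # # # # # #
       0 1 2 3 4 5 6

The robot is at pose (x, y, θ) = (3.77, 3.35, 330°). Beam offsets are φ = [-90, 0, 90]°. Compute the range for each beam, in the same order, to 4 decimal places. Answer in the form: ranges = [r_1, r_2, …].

ranges = [1.5588, 0.7000, 3.0600]

beam 1: φ=-90°, α=240°
  cosα=-0.5000 sinα=-0.8660 | (3,3) | tMaxX 1.5400 tMaxY 0.4041 | tΔX 2.0000 tΔY 1.1547
    t=0.4041 [y] (3,2)
    t=1.5400 [x] (2,2)
    t=1.5588 [y] (2,1) — stop
  → r_1 = 1.5588
beam 2: φ=0°, α=330°
  cosα=0.8660 sinα=-0.5000 | (3,3) | tMaxX 0.2656 tMaxY 0.7000 | tΔX 1.1547 tΔY 2.0000
    t=0.2656 [x] (4,3)
    t=0.7000 [y] (4,2) — stop
  → r_2 = 0.7000
beam 3: φ=90°, α=60°
  cosα=0.5000 sinα=0.8660 | (3,3) | tMaxX 0.4600 tMaxY 0.7506 | tΔX 2.0000 tΔY 1.1547
    t=0.4600 [x] (4,3)
    t=0.7506 [y] (4,4)
    t=1.9053 [y] (4,5)
    t=2.4600 [x] (5,5)
    t=3.0600 [y] (5,6) — stop
  → r_3 = 3.0600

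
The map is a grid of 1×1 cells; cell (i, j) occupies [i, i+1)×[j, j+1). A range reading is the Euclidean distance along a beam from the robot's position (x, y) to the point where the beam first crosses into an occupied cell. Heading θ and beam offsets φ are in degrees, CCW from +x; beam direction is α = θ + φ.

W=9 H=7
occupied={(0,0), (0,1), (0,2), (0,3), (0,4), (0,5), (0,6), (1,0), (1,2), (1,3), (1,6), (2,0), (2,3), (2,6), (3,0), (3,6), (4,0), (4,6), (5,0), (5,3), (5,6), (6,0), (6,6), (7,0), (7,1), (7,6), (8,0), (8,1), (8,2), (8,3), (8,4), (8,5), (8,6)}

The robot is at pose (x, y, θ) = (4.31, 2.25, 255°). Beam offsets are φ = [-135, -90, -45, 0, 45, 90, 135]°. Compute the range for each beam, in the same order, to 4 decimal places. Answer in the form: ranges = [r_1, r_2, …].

beam 1: φ=-135°, α=120°
  direction (-0.5000, 0.8660); cell (4,2); t to first gridline: x 0.6200, y 0.8660 (then +2.0000 / +1.1547)
    (3,2) via x @ 0.6200
    (3,3) via y @ 0.8660
    (3,4) via y @ 2.0207
    (2,4) via x @ 2.6200
    (2,5) via y @ 3.1754
    (2,6) via y @ 4.3301  # hit
  → r_1 = 4.3301
beam 2: φ=-90°, α=165°
  direction (-0.9659, 0.2588); cell (4,2); t to first gridline: x 0.3209, y 2.8978 (then +1.0353 / +3.8637)
    (3,2) via x @ 0.3209
    (2,2) via x @ 1.3562
    (1,2) via x @ 2.3915  # hit
  → r_2 = 2.3915
beam 3: φ=-45°, α=210°
  direction (-0.8660, -0.5000); cell (4,2); t to first gridline: x 0.3580, y 0.5000 (then +1.1547 / +2.0000)
    (3,2) via x @ 0.3580
    (3,1) via y @ 0.5000
    (2,1) via x @ 1.5127
    (2,0) via y @ 2.5000  # hit
  → r_3 = 2.5000
beam 4: φ=0°, α=255°
  direction (-0.2588, -0.9659); cell (4,2); t to first gridline: x 1.1977, y 0.2588 (then +3.8637 / +1.0353)
    (4,1) via y @ 0.2588
    (3,1) via x @ 1.1977
    (3,0) via y @ 1.2941  # hit
  → r_4 = 1.2941
beam 5: φ=45°, α=300°
  direction (0.5000, -0.8660); cell (4,2); t to first gridline: x 1.3800, y 0.2887 (then +2.0000 / +1.1547)
    (4,1) via y @ 0.2887
    (5,1) via x @ 1.3800
    (5,0) via y @ 1.4434  # hit
  → r_5 = 1.4434
beam 6: φ=90°, α=345°
  direction (0.9659, -0.2588); cell (4,2); t to first gridline: x 0.7143, y 0.9659 (then +1.0353 / +3.8637)
    (5,2) via x @ 0.7143
    (5,1) via y @ 0.9659
    (6,1) via x @ 1.7496
    (7,1) via x @ 2.7849  # hit
  → r_6 = 2.7849
beam 7: φ=135°, α=30°
  direction (0.8660, 0.5000); cell (4,2); t to first gridline: x 0.7967, y 1.5000 (then +1.1547 / +2.0000)
    (5,2) via x @ 0.7967
    (5,3) via y @ 1.5000  # hit
  → r_7 = 1.5000

ranges = [4.3301, 2.3915, 2.5000, 1.2941, 1.4434, 2.7849, 1.5000]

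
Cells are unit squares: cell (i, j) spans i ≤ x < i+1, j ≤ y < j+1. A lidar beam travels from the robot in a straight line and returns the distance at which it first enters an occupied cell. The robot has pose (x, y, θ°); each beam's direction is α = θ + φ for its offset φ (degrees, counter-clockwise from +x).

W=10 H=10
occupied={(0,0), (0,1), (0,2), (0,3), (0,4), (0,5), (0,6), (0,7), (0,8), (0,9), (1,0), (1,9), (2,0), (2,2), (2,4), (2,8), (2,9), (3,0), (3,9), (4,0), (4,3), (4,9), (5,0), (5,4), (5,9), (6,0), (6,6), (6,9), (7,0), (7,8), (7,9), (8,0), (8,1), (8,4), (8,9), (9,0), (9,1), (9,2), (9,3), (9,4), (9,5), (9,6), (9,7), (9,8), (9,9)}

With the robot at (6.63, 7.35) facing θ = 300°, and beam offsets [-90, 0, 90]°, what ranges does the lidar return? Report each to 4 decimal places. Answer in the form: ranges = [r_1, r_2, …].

beam 1: φ=-90°, α=210°
  cosα=-0.8660 sinα=-0.5000 | (6,7) | tMaxX 0.7275 tMaxY 0.7000 | tΔX 1.1547 tΔY 2.0000
    t=0.7000 [y] (6,6) — stop
  → r_1 = 0.7000
beam 2: φ=0°, α=300°
  cosα=0.5000 sinα=-0.8660 | (6,7) | tMaxX 0.7400 tMaxY 0.4041 | tΔX 2.0000 tΔY 1.1547
    t=0.4041 [y] (6,6) — stop
  → r_2 = 0.4041
beam 3: φ=90°, α=30°
  cosα=0.8660 sinα=0.5000 | (6,7) | tMaxX 0.4272 tMaxY 1.3000 | tΔX 1.1547 tΔY 2.0000
    t=0.4272 [x] (7,7)
    t=1.3000 [y] (7,8) — stop
  → r_3 = 1.3000

ranges = [0.7000, 0.4041, 1.3000]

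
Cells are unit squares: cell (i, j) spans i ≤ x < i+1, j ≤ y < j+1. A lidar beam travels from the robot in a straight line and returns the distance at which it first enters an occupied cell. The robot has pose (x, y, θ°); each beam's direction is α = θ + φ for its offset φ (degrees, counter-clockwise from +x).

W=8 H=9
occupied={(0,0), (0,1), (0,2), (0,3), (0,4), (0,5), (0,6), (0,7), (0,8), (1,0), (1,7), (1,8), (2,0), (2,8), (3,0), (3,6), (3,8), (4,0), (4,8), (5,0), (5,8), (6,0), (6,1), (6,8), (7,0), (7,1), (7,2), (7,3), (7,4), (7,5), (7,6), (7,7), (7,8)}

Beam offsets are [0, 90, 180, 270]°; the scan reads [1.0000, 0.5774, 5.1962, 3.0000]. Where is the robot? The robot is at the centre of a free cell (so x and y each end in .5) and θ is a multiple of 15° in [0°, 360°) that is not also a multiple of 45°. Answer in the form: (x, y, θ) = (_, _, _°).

Enumerate (i+0.5, j+0.5, θ) over the 39 free cells and 16 admissible headings. For each, cast all 4 beams and compare to the given ranges.
  (4.5, 2.5, 300°): beam 1 = 1.7321 ≠ 1.0000 ✗
  (1.5, 1.5, 30°): beam 1 = 6.3509 ≠ 1.0000 ✗
  (1.5, 3.5, 285°): beam 1 = 2.5882 ≠ 1.0000 ✗
  (3.5, 3.5, 165°): beam 1 = 2.5882 ≠ 1.0000 ✗
  (1.5, 5.5, 300°): beam 1 = 5.1962 ≠ 1.0000 ✗
  …
  (2.5, 1.5, 210°): r_1=1.0000, r_2=0.5774, r_3=5.1962, r_4=3.0000 — all match ✓
Unique over the lattice → pose = (2.5, 1.5, 210°).

(x, y, θ) = (2.5, 1.5, 210°)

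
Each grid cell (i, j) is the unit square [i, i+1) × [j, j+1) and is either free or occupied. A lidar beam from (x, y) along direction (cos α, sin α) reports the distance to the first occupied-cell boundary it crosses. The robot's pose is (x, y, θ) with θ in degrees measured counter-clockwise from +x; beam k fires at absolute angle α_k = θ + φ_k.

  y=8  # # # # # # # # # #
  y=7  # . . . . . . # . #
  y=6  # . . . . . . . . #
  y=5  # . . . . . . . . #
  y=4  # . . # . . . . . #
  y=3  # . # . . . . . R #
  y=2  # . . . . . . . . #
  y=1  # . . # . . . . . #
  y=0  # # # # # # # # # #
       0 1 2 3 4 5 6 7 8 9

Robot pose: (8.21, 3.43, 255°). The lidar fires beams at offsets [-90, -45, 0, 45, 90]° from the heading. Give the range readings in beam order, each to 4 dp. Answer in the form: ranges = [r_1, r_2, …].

beam 1: φ=-90°, α=165°
  dir = (cos 165°, sin 165°) = (-0.9659, 0.2588); from cell (8,3)
  next x-line at t=0.2174, next y-line at t=2.2023; Δt_x=1.0353, Δt_y=3.8637
    x: enter (7,3) at t=0.2174
    x: enter (6,3) at t=1.2527
    y: enter (6,4) at t=2.2023
    x: enter (5,4) at t=2.2880
    x: enter (4,4) at t=3.3232
    x: enter (3,4) at t=4.3585 ← occupied
  → r_1 = 4.3585
beam 2: φ=-45°, α=210°
  dir = (cos 210°, sin 210°) = (-0.8660, -0.5000); from cell (8,3)
  next x-line at t=0.2425, next y-line at t=0.8600; Δt_x=1.1547, Δt_y=2.0000
    x: enter (7,3) at t=0.2425
    y: enter (7,2) at t=0.8600
    x: enter (6,2) at t=1.3972
    x: enter (5,2) at t=2.5519
    y: enter (5,1) at t=2.8600
    x: enter (4,1) at t=3.7066
    y: enter (4,0) at t=4.8600 ← occupied
  → r_2 = 4.8600
beam 3: φ=0°, α=255°
  dir = (cos 255°, sin 255°) = (-0.2588, -0.9659); from cell (8,3)
  next x-line at t=0.8114, next y-line at t=0.4452; Δt_x=3.8637, Δt_y=1.0353
    y: enter (8,2) at t=0.4452
    x: enter (7,2) at t=0.8114
    y: enter (7,1) at t=1.4804
    y: enter (7,0) at t=2.5157 ← occupied
  → r_3 = 2.5157
beam 4: φ=45°, α=300°
  dir = (cos 300°, sin 300°) = (0.5000, -0.8660); from cell (8,3)
  next x-line at t=1.5800, next y-line at t=0.4965; Δt_x=2.0000, Δt_y=1.1547
    y: enter (8,2) at t=0.4965
    x: enter (9,2) at t=1.5800 ← occupied
  → r_4 = 1.5800
beam 5: φ=90°, α=345°
  dir = (cos 345°, sin 345°) = (0.9659, -0.2588); from cell (8,3)
  next x-line at t=0.8179, next y-line at t=1.6614; Δt_x=1.0353, Δt_y=3.8637
    x: enter (9,3) at t=0.8179 ← occupied
  → r_5 = 0.8179

ranges = [4.3585, 4.8600, 2.5157, 1.5800, 0.8179]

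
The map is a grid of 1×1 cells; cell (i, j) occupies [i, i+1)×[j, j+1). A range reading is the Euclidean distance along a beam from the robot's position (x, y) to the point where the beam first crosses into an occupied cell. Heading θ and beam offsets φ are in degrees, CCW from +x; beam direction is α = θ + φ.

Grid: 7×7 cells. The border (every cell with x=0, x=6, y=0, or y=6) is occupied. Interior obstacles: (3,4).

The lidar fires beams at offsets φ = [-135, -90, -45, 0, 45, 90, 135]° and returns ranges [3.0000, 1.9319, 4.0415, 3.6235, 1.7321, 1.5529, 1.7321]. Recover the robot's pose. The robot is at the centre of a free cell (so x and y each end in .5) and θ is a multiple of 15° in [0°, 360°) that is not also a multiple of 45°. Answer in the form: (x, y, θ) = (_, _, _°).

The pose lattice has 24·16 = 384 candidates. Test each by forward raycasting.
  (2.5, 2.5, 120°): beam 1 = 3.6235 ≠ 3.0000 ✗
  (2.5, 4.5, 300°): beam 1 = 1.5529 ≠ 3.0000 ✗
  (1.5, 3.5, 105°): beam 1 = 5.0000 ≠ 3.0000 ✗
  (1.5, 2.5, 210°): beam 1 = 3.6235 ≠ 3.0000 ✗
  (2.5, 2.5, 60°): beam 1 = 1.5529 ≠ 3.0000 ✗
  …
  (4.5, 2.5, 195°): r_1=3.0000, r_2=1.9319, r_3=4.0415, r_4=3.6235, r_5=1.7321, r_6=1.5529, r_7=1.7321 — all match ✓
No second candidate reproduces the full scan.

(x, y, θ) = (4.5, 2.5, 195°)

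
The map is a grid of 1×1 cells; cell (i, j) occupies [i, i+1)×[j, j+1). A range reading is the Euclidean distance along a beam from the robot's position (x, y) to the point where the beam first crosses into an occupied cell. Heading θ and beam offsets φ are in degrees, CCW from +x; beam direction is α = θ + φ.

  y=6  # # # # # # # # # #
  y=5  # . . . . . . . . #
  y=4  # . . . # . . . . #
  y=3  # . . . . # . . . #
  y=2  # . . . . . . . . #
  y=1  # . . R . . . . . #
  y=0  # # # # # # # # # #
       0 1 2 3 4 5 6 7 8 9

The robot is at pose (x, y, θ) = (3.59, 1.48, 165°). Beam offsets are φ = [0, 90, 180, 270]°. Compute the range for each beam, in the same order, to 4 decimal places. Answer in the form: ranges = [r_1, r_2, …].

beam 1: φ=0°, α=165°
  cosα=-0.9659 sinα=0.2588 | (3,1) | tMaxX 0.6108 tMaxY 2.0091 | tΔX 1.0353 tΔY 3.8637
    t=0.6108 [x] (2,1)
    t=1.6461 [x] (1,1)
    t=2.0091 [y] (1,2)
    t=2.6814 [x] (0,2) — stop
  → r_1 = 2.6814
beam 2: φ=90°, α=255°
  cosα=-0.2588 sinα=-0.9659 | (3,1) | tMaxX 2.2796 tMaxY 0.4969 | tΔX 3.8637 tΔY 1.0353
    t=0.4969 [y] (3,0) — stop
  → r_2 = 0.4969
beam 3: φ=180°, α=345°
  cosα=0.9659 sinα=-0.2588 | (3,1) | tMaxX 0.4245 tMaxY 1.8546 | tΔX 1.0353 tΔY 3.8637
    t=0.4245 [x] (4,1)
    t=1.4597 [x] (5,1)
    t=1.8546 [y] (5,0) — stop
  → r_3 = 1.8546
beam 4: φ=270°, α=75°
  cosα=0.2588 sinα=0.9659 | (3,1) | tMaxX 1.5841 tMaxY 0.5383 | tΔX 3.8637 tΔY 1.0353
    t=0.5383 [y] (3,2)
    t=1.5736 [y] (3,3)
    t=1.5841 [x] (4,3)
    t=2.6089 [y] (4,4) — stop
  → r_4 = 2.6089

ranges = [2.6814, 0.4969, 1.8546, 2.6089]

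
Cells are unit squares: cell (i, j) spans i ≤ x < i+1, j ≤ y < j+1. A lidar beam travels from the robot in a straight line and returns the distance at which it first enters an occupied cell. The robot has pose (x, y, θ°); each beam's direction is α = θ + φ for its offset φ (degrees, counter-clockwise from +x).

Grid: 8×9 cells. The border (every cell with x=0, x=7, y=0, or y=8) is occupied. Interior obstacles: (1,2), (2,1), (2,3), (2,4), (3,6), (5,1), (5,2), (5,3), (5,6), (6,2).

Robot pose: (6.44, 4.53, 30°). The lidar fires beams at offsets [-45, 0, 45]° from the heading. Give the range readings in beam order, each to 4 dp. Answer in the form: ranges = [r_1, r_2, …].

ranges = [0.5798, 0.6466, 2.1637]

beam 1: φ=-45°, α=345°
  cosα=0.9659 sinα=-0.2588 | (6,4) | tMaxX 0.5798 tMaxY 2.0478 | tΔX 1.0353 tΔY 3.8637
    t=0.5798 [x] (7,4) — stop
  → r_1 = 0.5798
beam 2: φ=0°, α=30°
  cosα=0.8660 sinα=0.5000 | (6,4) | tMaxX 0.6466 tMaxY 0.9400 | tΔX 1.1547 tΔY 2.0000
    t=0.6466 [x] (7,4) — stop
  → r_2 = 0.6466
beam 3: φ=45°, α=75°
  cosα=0.2588 sinα=0.9659 | (6,4) | tMaxX 2.1637 tMaxY 0.4866 | tΔX 3.8637 tΔY 1.0353
    t=0.4866 [y] (6,5)
    t=1.5219 [y] (6,6)
    t=2.1637 [x] (7,6) — stop
  → r_3 = 2.1637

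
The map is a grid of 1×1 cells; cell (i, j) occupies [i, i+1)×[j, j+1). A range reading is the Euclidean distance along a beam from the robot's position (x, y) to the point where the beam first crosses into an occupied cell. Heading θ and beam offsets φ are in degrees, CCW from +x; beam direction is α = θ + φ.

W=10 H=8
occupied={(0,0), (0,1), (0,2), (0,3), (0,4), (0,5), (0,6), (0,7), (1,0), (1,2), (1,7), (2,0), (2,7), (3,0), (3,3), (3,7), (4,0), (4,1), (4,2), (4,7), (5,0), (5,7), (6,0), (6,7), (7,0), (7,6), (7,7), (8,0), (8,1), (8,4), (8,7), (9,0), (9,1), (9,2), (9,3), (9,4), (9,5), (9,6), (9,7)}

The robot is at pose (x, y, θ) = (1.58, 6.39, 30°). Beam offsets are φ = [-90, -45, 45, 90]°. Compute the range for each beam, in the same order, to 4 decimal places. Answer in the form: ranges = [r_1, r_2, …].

ranges = [2.8400, 6.6465, 0.6315, 0.7044]

beam 1: φ=-90°, α=300°
  cosα=0.5000 sinα=-0.8660 | (1,6) | tMaxX 0.8400 tMaxY 0.4503 | tΔX 2.0000 tΔY 1.1547
    t=0.4503 [y] (1,5)
    t=0.8400 [x] (2,5)
    t=1.6050 [y] (2,4)
    t=2.7597 [y] (2,3)
    t=2.8400 [x] (3,3) — stop
  → r_1 = 2.8400
beam 2: φ=-45°, α=345°
  cosα=0.9659 sinα=-0.2588 | (1,6) | tMaxX 0.4348 tMaxY 1.5068 | tΔX 1.0353 tΔY 3.8637
    t=0.4348 [x] (2,6)
    t=1.4701 [x] (3,6)
    t=1.5068 [y] (3,5)
    t=2.5054 [x] (4,5)
    t=3.5406 [x] (5,5)
    t=4.5759 [x] (6,5)
    t=5.3705 [y] (6,4)
    t=5.6112 [x] (7,4)
    t=6.6465 [x] (8,4) — stop
  → r_2 = 6.6465
beam 3: φ=45°, α=75°
  cosα=0.2588 sinα=0.9659 | (1,6) | tMaxX 1.6228 tMaxY 0.6315 | tΔX 3.8637 tΔY 1.0353
    t=0.6315 [y] (1,7) — stop
  → r_3 = 0.6315
beam 4: φ=90°, α=120°
  cosα=-0.5000 sinα=0.8660 | (1,6) | tMaxX 1.1600 tMaxY 0.7044 | tΔX 2.0000 tΔY 1.1547
    t=0.7044 [y] (1,7) — stop
  → r_4 = 0.7044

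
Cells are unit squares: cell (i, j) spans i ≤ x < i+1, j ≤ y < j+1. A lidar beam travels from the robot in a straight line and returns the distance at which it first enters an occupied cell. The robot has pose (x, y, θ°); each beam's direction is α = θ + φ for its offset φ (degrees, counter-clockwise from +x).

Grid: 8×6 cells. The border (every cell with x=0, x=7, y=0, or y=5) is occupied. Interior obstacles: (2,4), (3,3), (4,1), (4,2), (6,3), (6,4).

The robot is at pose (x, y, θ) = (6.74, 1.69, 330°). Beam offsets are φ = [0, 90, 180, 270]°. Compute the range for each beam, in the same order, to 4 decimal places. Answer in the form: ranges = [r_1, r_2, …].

beam 1: φ=0°, α=330°
  cosα=0.8660 sinα=-0.5000 | (6,1) | tMaxX 0.3002 tMaxY 1.3800 | tΔX 1.1547 tΔY 2.0000
    t=0.3002 [x] (7,1) — stop
  → r_1 = 0.3002
beam 2: φ=90°, α=60°
  cosα=0.5000 sinα=0.8660 | (6,1) | tMaxX 0.5200 tMaxY 0.3580 | tΔX 2.0000 tΔY 1.1547
    t=0.3580 [y] (6,2)
    t=0.5200 [x] (7,2) — stop
  → r_2 = 0.5200
beam 3: φ=180°, α=150°
  cosα=-0.8660 sinα=0.5000 | (6,1) | tMaxX 0.8545 tMaxY 0.6200 | tΔX 1.1547 tΔY 2.0000
    t=0.6200 [y] (6,2)
    t=0.8545 [x] (5,2)
    t=2.0092 [x] (4,2) — stop
  → r_3 = 2.0092
beam 4: φ=270°, α=240°
  cosα=-0.5000 sinα=-0.8660 | (6,1) | tMaxX 1.4800 tMaxY 0.7967 | tΔX 2.0000 tΔY 1.1547
    t=0.7967 [y] (6,0) — stop
  → r_4 = 0.7967

ranges = [0.3002, 0.5200, 2.0092, 0.7967]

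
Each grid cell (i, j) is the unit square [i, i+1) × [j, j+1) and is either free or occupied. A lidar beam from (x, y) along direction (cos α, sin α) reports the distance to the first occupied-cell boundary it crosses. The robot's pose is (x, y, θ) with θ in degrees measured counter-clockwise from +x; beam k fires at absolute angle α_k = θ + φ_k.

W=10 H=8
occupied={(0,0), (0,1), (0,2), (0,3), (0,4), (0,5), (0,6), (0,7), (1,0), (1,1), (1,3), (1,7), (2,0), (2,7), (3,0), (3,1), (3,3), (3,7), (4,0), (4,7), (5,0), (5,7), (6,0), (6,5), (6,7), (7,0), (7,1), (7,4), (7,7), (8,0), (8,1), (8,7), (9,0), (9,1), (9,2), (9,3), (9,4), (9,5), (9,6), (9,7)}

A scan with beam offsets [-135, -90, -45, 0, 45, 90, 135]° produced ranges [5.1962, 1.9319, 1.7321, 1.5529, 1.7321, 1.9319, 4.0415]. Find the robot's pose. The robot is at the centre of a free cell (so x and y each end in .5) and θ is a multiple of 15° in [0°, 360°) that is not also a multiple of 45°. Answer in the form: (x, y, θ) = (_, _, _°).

The pose lattice has 40·16 = 640 candidates. Test each by forward raycasting.
  (3.5, 5.5, 165°): beam 1 = 3.0000 ≠ 5.1962 ✗
  (7.5, 3.5, 30°): beam 1 = 1.5529 ≠ 5.1962 ✗
  (5.5, 1.5, 105°): beam 1 = 1.0000 ≠ 5.1962 ✗
  …
  (5.5, 2.5, 255°): r_1=5.1962, r_2=1.9319, r_3=1.7321, r_4=1.5529, r_5=1.7321, r_6=1.9319, r_7=4.0415 — all match ✓
Only this pose fits every beam.

(x, y, θ) = (5.5, 2.5, 255°)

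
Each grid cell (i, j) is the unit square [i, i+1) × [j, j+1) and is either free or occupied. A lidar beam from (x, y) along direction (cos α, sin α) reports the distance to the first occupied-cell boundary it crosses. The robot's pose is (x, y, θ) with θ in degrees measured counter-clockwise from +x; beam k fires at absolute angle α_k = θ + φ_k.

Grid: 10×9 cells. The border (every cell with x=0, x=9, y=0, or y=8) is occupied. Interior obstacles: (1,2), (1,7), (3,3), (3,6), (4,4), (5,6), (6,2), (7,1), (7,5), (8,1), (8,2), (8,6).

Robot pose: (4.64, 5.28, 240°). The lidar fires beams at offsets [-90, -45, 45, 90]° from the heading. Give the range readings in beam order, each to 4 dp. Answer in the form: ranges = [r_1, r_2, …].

ranges = [1.4400, 3.7684, 0.2899, 4.5600]

beam 1: φ=-90°, α=150°
  direction (-0.8660, 0.5000); cell (4,5); t to first gridline: x 0.7390, y 1.4400 (then +1.1547 / +2.0000)
    (3,5) via x @ 0.7390
    (3,6) via y @ 1.4400  # hit
  → r_1 = 1.4400
beam 2: φ=-45°, α=195°
  direction (-0.9659, -0.2588); cell (4,5); t to first gridline: x 0.6626, y 1.0818 (then +1.0353 / +3.8637)
    (3,5) via x @ 0.6626
    (3,4) via y @ 1.0818
    (2,4) via x @ 1.6979
    (1,4) via x @ 2.7331
    (0,4) via x @ 3.7684  # hit
  → r_2 = 3.7684
beam 3: φ=45°, α=285°
  direction (0.2588, -0.9659); cell (4,5); t to first gridline: x 1.3909, y 0.2899 (then +3.8637 / +1.0353)
    (4,4) via y @ 0.2899  # hit
  → r_3 = 0.2899
beam 4: φ=90°, α=330°
  direction (0.8660, -0.5000); cell (4,5); t to first gridline: x 0.4157, y 0.5600 (then +1.1547 / +2.0000)
    (5,5) via x @ 0.4157
    (5,4) via y @ 0.5600
    (6,4) via x @ 1.5704
    (6,3) via y @ 2.5600
    (7,3) via x @ 2.7251
    (8,3) via x @ 3.8798
    (8,2) via y @ 4.5600  # hit
  → r_4 = 4.5600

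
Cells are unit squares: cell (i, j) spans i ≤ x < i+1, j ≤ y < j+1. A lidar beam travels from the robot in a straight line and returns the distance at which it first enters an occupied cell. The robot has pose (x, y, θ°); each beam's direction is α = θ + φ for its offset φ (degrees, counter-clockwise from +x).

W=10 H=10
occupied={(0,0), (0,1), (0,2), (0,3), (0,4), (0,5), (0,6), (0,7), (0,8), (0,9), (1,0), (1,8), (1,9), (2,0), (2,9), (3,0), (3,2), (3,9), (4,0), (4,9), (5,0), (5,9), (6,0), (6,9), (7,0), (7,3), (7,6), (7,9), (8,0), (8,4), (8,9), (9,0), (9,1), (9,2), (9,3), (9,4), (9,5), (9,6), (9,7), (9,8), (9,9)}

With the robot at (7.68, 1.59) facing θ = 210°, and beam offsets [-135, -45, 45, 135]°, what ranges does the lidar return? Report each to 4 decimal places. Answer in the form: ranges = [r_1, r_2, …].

beam 1: φ=-135°, α=75°
  direction (0.2588, 0.9659); cell (7,1); t to first gridline: x 1.2364, y 0.4245 (then +3.8637 / +1.0353)
    (7,2) via y @ 0.4245
    (8,2) via x @ 1.2364
    (8,3) via y @ 1.4597
    (8,4) via y @ 2.4950  # hit
  → r_1 = 2.4950
beam 2: φ=-45°, α=165°
  direction (-0.9659, 0.2588); cell (7,1); t to first gridline: x 0.7040, y 1.5841 (then +1.0353 / +3.8637)
    (6,1) via x @ 0.7040
    (6,2) via y @ 1.5841
    (5,2) via x @ 1.7393
    (4,2) via x @ 2.7745
    (3,2) via x @ 3.8098  # hit
  → r_2 = 3.8098
beam 3: φ=45°, α=255°
  direction (-0.2588, -0.9659); cell (7,1); t to first gridline: x 2.6273, y 0.6108 (then +3.8637 / +1.0353)
    (7,0) via y @ 0.6108  # hit
  → r_3 = 0.6108
beam 4: φ=135°, α=345°
  direction (0.9659, -0.2588); cell (7,1); t to first gridline: x 0.3313, y 2.2796 (then +1.0353 / +3.8637)
    (8,1) via x @ 0.3313
    (9,1) via x @ 1.3666  # hit
  → r_4 = 1.3666

ranges = [2.4950, 3.8098, 0.6108, 1.3666]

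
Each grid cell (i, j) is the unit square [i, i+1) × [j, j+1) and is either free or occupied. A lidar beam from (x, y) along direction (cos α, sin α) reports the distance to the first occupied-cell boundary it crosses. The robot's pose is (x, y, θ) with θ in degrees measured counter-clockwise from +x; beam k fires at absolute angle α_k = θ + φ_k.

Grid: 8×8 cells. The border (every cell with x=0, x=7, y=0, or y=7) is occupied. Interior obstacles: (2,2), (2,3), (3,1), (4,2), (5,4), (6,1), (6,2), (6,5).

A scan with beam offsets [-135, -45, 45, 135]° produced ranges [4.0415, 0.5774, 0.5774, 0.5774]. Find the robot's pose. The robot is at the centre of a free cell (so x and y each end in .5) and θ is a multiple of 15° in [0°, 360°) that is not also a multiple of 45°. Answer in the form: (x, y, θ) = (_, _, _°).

(x, y, θ) = (6.5, 4.5, 15°)

Enumerate (i+0.5, j+0.5, θ) over the 28 free cells and 16 admissible headings. For each, cast all 4 beams and compare to the given ranges.
  (3.5, 6.5, 285°): beam 1 = 1.0000 ≠ 4.0415 ✗
  (1.5, 4.5, 150°): beam 1 = 4.6587 ≠ 4.0415 ✗
  (3.5, 4.5, 15°): beam 1 = 1.0000 ≠ 4.0415 ✗
  …
  (6.5, 4.5, 15°): r_1=4.0415, r_2=0.5774, r_3=0.5774, r_4=0.5774 — all match ✓
Only this pose fits every beam.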